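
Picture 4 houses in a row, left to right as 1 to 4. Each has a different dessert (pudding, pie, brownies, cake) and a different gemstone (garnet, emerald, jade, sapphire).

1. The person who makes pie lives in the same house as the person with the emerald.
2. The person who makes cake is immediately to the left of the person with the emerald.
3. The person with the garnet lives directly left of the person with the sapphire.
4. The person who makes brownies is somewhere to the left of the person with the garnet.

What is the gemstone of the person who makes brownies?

jade

House 1's gemstone must be jade (nothing else left).
The person who makes brownies is narrowed to house 1 or 2; consider each.
Placing it in house 2 leads to a contradiction, so it's in house 1.
So house 2 gets garnet for gemstone.
The person with the sapphire is in house 3 (clue 3).
That leaves emerald as the gemstone for house 4.
Clue 1: the person who makes pie is in house 4.
The person who makes cake is in house 3 (clue 2).
So house 2 gets pudding for dessert.
So: house 1 = brownies/jade, house 2 = pudding/garnet, house 3 = cake/sapphire, house 4 = pie/emerald.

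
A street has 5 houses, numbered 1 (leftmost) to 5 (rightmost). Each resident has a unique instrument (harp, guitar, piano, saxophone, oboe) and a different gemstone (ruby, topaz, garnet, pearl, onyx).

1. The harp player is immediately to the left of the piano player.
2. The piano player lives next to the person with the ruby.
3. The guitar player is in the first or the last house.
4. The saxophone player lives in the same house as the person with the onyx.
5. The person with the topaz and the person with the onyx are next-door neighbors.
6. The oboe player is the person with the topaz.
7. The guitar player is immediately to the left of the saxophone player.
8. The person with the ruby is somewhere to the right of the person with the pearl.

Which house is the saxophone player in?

2

Clue 7: the guitar player is in house 1.
From clue 7, the saxophone player must be in house 2.
Clue 4 places the person with the onyx in house 2.
Clue 6 places the oboe player in house 3.
The person with the topaz is in house 3 (clue 6).
House 5 instrument: only piano fits.
Clue 2 places the person with the ruby in house 4.
Clue 8 places the person with the pearl in house 1.
That leaves harp as the instrument for house 4.
House 5's gemstone must be garnet (nothing else left).
So: house 1 = guitar/pearl, house 2 = saxophone/onyx, house 3 = oboe/topaz, house 4 = harp/ruby, house 5 = piano/garnet.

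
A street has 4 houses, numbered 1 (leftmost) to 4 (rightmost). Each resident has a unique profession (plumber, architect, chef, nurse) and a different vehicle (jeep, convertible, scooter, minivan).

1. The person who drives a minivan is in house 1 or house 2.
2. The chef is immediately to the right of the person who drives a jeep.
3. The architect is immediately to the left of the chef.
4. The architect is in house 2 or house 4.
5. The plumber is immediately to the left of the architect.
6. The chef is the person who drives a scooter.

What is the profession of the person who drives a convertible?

nurse

The architect is in house 2 (clue 4).
By clue 5, the plumber is in house 1.
By clue 3, the chef is in house 3.
From clue 6, the person who drives a scooter must be in house 3.
So house 4 gets nurse for profession.
That leaves convertible as the vehicle for house 4.
That leaves minivan as the vehicle for house 1.
So house 2 gets jeep for vehicle.
So: house 1 = plumber/minivan, house 2 = architect/jeep, house 3 = chef/scooter, house 4 = nurse/convertible.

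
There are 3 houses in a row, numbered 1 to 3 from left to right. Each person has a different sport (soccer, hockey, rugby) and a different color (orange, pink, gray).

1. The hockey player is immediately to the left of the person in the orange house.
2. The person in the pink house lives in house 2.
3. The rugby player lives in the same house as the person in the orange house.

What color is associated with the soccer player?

The person in the pink house is in house 2 (clue 2).
So house 1 gets gray for color.
So house 3 gets orange for color.
Clue 1 places the hockey player in house 2.
By clue 3, the rugby player is in house 3.
That leaves soccer as the sport for house 1.
So: house 1 = soccer/gray, house 2 = hockey/pink, house 3 = rugby/orange.

gray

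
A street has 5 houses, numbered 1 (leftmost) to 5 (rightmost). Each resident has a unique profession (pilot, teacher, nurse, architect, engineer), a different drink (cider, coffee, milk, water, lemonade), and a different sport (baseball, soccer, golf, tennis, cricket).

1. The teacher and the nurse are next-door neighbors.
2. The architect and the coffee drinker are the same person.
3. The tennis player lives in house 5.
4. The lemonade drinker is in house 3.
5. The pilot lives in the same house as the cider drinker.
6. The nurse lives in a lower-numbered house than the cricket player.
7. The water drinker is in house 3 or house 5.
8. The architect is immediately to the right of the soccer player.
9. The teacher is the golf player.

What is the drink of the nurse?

Clue 3: the tennis player is in house 5.
From clue 4, the lemonade drinker must be in house 3.
So house 5 gets water for drink.
That leaves engineer as the profession for house 5.
The architect is narrowed to house 2 or 4; consider each.
Placing it in house 2 leads to a contradiction, so it's in house 4.
The coffee drinker is in house 4 (clue 2).
From clue 8, the soccer player must be in house 3.
So house 3 gets nurse for profession.
From clue 1, the teacher must be in house 2.
The cricket player is in house 4 (clue 6).
From clue 9, the golf player must be in house 2.
The only profession still possible for house 1 is pilot.
So house 1 gets baseball for sport.
From clue 5, the cider drinker must be in house 1.
House 2's drink must be milk (nothing else left).
So: house 1 = pilot/cider/baseball, house 2 = teacher/milk/golf, house 3 = nurse/lemonade/soccer, house 4 = architect/coffee/cricket, house 5 = engineer/water/tennis.

lemonade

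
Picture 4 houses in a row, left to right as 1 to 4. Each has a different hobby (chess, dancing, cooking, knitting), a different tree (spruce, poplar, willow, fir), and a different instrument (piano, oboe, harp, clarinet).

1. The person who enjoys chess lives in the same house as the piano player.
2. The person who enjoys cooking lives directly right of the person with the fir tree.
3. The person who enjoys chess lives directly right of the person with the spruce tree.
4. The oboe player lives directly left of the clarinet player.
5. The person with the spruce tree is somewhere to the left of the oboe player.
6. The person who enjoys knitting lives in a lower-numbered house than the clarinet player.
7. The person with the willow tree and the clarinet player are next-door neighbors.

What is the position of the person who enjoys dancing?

House 1's instrument must be harp (nothing else left).
That leaves clarinet as the instrument for house 4.
By clue 4, the oboe player is in house 3.
The person with the willow tree is in house 3 (clue 7).
The only tree still possible for house 4 is poplar.
That leaves piano as the instrument for house 2.
By clue 1, the person who enjoys chess is in house 2.
By clue 3, the person with the spruce tree is in house 1.
So house 1 gets knitting for hobby.
That leaves cooking as the hobby for house 3.
The only hobby still possible for house 4 is dancing.
House 2's tree must be fir (nothing else left).
So: house 1 = knitting/spruce/harp, house 2 = chess/fir/piano, house 3 = cooking/willow/oboe, house 4 = dancing/poplar/clarinet.

4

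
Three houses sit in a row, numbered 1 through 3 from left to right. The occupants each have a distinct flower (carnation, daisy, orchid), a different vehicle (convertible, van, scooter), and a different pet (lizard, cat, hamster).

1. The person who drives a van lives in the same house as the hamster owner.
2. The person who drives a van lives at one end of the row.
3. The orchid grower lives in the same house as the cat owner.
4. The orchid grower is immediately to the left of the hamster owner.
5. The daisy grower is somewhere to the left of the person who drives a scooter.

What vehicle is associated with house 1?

convertible

The only flower still possible for house 3 is carnation.
By clue 1, the person who drives a van is in house 3.
Clue 1: the hamster owner is in house 3.
By clue 4, the orchid grower is in house 2.
House 1's flower must be daisy (nothing else left).
That leaves convertible as the vehicle for house 1.
House 2's vehicle must be scooter (nothing else left).
By clue 3, the cat owner is in house 2.
So house 1 gets lizard for pet.
So: house 1 = daisy/convertible/lizard, house 2 = orchid/scooter/cat, house 3 = carnation/van/hamster.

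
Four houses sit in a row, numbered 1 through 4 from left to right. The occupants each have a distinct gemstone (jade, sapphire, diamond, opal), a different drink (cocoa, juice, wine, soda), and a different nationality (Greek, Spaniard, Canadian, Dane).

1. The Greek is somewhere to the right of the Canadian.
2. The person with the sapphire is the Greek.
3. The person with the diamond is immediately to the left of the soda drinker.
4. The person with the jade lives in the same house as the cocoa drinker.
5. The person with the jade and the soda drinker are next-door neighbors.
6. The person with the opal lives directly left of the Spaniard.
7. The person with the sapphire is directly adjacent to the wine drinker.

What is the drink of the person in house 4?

cocoa

The person with the diamond is narrowed to house 1 or 2 or 3; consider each.
Placing it in house 1 and house 3 leads to a contradiction, so it's in house 2.
Clue 3 places the soda drinker in house 3.
So house 1 gets opal for gemstone.
House 3 gemstone: only sapphire fits.
House 4 gemstone: only jade fits.
Clue 2: the Greek is in house 3.
Clue 4: the cocoa drinker is in house 4.
Clue 6 places the Spaniard in house 2.
House 1's drink must be juice (nothing else left).
House 2 drink: only wine fits.
House 1 nationality: only Canadian fits.
House 4's nationality must be Dane (nothing else left).
So: house 1 = opal/juice/Canadian, house 2 = diamond/wine/Spaniard, house 3 = sapphire/soda/Greek, house 4 = jade/cocoa/Dane.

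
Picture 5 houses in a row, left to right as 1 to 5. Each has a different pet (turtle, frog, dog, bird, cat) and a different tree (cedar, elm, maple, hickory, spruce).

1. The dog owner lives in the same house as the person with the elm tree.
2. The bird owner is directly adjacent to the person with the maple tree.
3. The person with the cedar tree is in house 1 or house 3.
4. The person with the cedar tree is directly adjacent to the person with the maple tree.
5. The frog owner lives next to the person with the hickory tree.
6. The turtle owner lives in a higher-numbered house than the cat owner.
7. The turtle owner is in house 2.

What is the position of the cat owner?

1

The turtle owner is in house 2 (clue 7).
Clue 6: the cat owner is in house 1.
The bird owner is narrowed to house 3 or 5; consider each.
Placing it in house 5 leads to a contradiction, so it's in house 3.
The dog owner is narrowed to house 4 or 5; consider each.
Placing it in house 4 leads to a contradiction, so it's in house 5.
Clue 1 places the person with the elm tree in house 5.
So house 4 gets frog for pet.
The person with the hickory tree is in house 3 (clue 5).
From clue 4, the person with the maple tree must be in house 2.
The only tree still possible for house 1 is cedar.
The only tree still possible for house 4 is spruce.
So: house 1 = cat/cedar, house 2 = turtle/maple, house 3 = bird/hickory, house 4 = frog/spruce, house 5 = dog/elm.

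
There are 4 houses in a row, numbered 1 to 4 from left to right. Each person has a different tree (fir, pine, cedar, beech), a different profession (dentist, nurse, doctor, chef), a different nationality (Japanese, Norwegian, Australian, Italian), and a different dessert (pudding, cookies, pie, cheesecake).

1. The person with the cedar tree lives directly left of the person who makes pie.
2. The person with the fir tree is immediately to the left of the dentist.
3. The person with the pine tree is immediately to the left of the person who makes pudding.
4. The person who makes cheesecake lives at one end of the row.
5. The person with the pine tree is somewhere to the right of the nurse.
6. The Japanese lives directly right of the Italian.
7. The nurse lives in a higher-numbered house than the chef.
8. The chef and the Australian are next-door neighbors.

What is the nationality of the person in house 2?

By clue 7, the nurse is in house 2.
From clue 7, the chef must be in house 1.
The Australian is in house 2 (clue 8).
That leaves beech as the tree for house 4.
Clue 5 places the person with the pine tree in house 3.
Clue 6: the Japanese is in house 4.
Clue 6 places the Italian in house 3.
House 1 tree: only cedar fits.
The only tree still possible for house 2 is fir.
That leaves Norwegian as the nationality for house 1.
The person who makes pie is in house 2 (clue 1).
Clue 2 places the dentist in house 3.
By clue 3, the person who makes pudding is in house 4.
The only profession still possible for house 4 is doctor.
House 1 dessert: only cheesecake fits.
The only dessert still possible for house 3 is cookies.
So: house 1 = cedar/chef/Norwegian/cheesecake, house 2 = fir/nurse/Australian/pie, house 3 = pine/dentist/Italian/cookies, house 4 = beech/doctor/Japanese/pudding.

Australian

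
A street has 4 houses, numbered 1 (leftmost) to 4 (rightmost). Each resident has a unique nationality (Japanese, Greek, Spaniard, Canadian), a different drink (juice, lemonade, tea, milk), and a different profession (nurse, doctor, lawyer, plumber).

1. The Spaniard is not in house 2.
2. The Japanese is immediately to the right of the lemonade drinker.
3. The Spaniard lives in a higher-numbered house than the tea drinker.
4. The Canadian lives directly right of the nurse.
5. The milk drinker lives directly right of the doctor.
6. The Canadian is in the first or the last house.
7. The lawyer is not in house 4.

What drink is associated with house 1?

lemonade

Clue 6 places the Canadian in house 4.
House 1 nationality: only Greek fits.
House 2 nationality: only Japanese fits.
That leaves Spaniard as the nationality for house 3.
The only profession still possible for house 4 is plumber.
Clue 2: the lemonade drinker is in house 1.
Clue 4 places the nurse in house 3.
That leaves tea as the drink for house 2.
Clue 5 places the milk drinker in house 3.
The doctor is in house 2 (clue 5).
House 4 drink: only juice fits.
That leaves lawyer as the profession for house 1.
So: house 1 = Greek/lemonade/lawyer, house 2 = Japanese/tea/doctor, house 3 = Spaniard/milk/nurse, house 4 = Canadian/juice/plumber.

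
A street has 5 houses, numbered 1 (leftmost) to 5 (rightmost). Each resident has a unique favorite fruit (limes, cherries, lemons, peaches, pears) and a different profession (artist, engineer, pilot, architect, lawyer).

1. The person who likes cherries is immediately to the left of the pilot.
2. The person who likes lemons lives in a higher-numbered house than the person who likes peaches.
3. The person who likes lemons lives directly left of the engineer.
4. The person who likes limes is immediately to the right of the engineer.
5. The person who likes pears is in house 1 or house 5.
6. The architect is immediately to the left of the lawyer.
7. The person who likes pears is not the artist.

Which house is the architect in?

The person who likes lemons is narrowed to house 2 or 3; consider each.
Placing it in house 2 leads to a contradiction, so it's in house 3.
Clue 3 places the engineer in house 4.
Clue 4 places the person who likes limes in house 5.
That leaves pears as the favorite fruit for house 1.
The only favorite fruit still possible for house 4 is cherries.
Clue 1: the pilot is in house 5.
House 2 favorite fruit: only peaches fits.
House 1 profession: only architect fits.
By clue 6, the lawyer is in house 2.
House 3's profession must be artist (nothing else left).
So: house 1 = pears/architect, house 2 = peaches/lawyer, house 3 = lemons/artist, house 4 = cherries/engineer, house 5 = limes/pilot.

1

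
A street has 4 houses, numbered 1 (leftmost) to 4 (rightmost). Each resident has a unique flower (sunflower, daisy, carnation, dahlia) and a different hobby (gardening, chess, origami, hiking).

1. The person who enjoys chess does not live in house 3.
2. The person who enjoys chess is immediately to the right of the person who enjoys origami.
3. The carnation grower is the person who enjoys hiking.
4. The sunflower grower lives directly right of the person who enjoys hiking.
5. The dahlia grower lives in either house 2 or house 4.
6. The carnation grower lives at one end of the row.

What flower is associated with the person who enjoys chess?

From clue 3, the carnation grower must be in house 1.
The person who enjoys hiking is in house 1 (clue 3).
The sunflower grower is in house 2 (clue 4).
House 3 flower: only daisy fits.
The only flower still possible for house 4 is dahlia.
The person who enjoys chess is in house 4 (clue 2).
So house 2 gets gardening for hobby.
That leaves origami as the hobby for house 3.
So: house 1 = carnation/hiking, house 2 = sunflower/gardening, house 3 = daisy/origami, house 4 = dahlia/chess.

dahlia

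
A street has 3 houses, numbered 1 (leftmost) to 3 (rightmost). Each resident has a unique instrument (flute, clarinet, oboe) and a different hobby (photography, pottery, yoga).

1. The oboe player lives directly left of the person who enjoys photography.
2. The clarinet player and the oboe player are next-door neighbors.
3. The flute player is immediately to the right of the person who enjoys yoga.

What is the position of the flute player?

3

The flute player is narrowed to house 2 or 3; consider each.
Placing it in house 2 leads to a contradiction, so it's in house 3.
Clue 3 places the person who enjoys yoga in house 2.
The only hobby still possible for house 1 is pottery.
So house 3 gets photography for hobby.
From clue 1, the oboe player must be in house 2.
The clarinet player is in house 1 (clue 2).
So: house 1 = clarinet/pottery, house 2 = oboe/yoga, house 3 = flute/photography.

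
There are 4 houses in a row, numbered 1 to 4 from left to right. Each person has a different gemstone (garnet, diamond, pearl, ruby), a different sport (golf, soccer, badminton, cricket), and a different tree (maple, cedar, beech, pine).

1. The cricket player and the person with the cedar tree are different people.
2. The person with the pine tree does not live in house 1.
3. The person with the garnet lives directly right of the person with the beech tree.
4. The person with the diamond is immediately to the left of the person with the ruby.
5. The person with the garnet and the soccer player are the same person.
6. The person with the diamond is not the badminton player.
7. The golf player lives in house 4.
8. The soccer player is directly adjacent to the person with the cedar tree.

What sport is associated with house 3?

By clue 7, the golf player is in house 4.
The person with the garnet is narrowed to house 2 or 3; consider each.
Placing it in house 2 leads to a contradiction, so it's in house 3.
Clue 3 places the person with the beech tree in house 2.
The soccer player is in house 3 (clue 5).
So house 1 gets maple for tree.
That leaves pine as the tree for house 3.
So house 4 gets cedar for tree.
From clue 4, the person with the diamond must be in house 1.
By clue 4, the person with the ruby is in house 2.
From clue 6, the badminton player must be in house 2.
House 4 gemstone: only pearl fits.
House 1 sport: only cricket fits.
So: house 1 = diamond/cricket/maple, house 2 = ruby/badminton/beech, house 3 = garnet/soccer/pine, house 4 = pearl/golf/cedar.

soccer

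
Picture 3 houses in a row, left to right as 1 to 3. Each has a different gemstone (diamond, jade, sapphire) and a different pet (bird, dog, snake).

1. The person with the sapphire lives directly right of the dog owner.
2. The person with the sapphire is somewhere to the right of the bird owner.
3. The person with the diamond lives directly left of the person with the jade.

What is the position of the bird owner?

That leaves diamond as the gemstone for house 1.
The only pet still possible for house 3 is snake.
Clue 3: the person with the jade is in house 2.
That leaves sapphire as the gemstone for house 3.
By clue 1, the dog owner is in house 2.
House 1's pet must be bird (nothing else left).
So: house 1 = diamond/bird, house 2 = jade/dog, house 3 = sapphire/snake.

1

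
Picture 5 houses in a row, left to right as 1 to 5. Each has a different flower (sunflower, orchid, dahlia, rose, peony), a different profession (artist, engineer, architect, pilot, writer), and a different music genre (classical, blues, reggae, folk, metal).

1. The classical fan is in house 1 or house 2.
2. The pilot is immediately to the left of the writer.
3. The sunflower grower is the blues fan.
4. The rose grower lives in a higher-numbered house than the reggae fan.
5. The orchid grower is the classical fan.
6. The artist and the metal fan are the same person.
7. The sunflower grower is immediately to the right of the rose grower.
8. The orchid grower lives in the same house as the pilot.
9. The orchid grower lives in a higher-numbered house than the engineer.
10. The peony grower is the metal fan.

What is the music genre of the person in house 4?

blues

Clue 9: the orchid grower is in house 2.
The engineer is in house 1 (clue 9).
That leaves pilot as the profession for house 2.
By clue 2, the writer is in house 3.
By clue 5, the classical fan is in house 2.
House 1 flower: only dahlia fits.
House 3 flower: only rose fits.
Clue 4: the reggae fan is in house 1.
Clue 7: the sunflower grower is in house 4.
House 5's flower must be peony (nothing else left).
House 3 music genre: only folk fits.
By clue 3, the blues fan is in house 4.
Clue 10 places the metal fan in house 5.
Clue 6: the artist is in house 5.
The only profession still possible for house 4 is architect.
So: house 1 = dahlia/engineer/reggae, house 2 = orchid/pilot/classical, house 3 = rose/writer/folk, house 4 = sunflower/architect/blues, house 5 = peony/artist/metal.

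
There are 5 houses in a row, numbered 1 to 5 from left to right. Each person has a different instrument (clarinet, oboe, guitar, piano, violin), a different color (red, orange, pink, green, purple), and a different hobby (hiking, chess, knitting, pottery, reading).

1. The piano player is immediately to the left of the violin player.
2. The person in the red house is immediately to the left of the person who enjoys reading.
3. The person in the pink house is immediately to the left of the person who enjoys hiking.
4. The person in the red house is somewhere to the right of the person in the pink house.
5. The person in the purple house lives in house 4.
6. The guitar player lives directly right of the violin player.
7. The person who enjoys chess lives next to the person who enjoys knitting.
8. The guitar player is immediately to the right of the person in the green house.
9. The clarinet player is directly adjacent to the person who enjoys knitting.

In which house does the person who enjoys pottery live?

From clue 5, the person in the purple house must be in house 4.
That leaves orange as the color for house 5.
So house 1 gets pink for color.
The person who enjoys hiking is in house 2 (clue 3).
So house 1 gets pottery for hobby.
The guitar player is narrowed to house 3 or 4; consider each.
Placing it in house 3 leads to a contradiction, so it's in house 4.
Clue 6: the violin player is in house 3.
By clue 8, the person in the green house is in house 3.
So house 2 gets red for color.
Clue 1: the piano player is in house 2.
The person who enjoys reading is in house 3 (clue 2).
House 1's instrument must be oboe (nothing else left).
The only instrument still possible for house 5 is clarinet.
That leaves chess as the hobby for house 5.
House 4 hobby: only knitting fits.
So: house 1 = oboe/pink/pottery, house 2 = piano/red/hiking, house 3 = violin/green/reading, house 4 = guitar/purple/knitting, house 5 = clarinet/orange/chess.

1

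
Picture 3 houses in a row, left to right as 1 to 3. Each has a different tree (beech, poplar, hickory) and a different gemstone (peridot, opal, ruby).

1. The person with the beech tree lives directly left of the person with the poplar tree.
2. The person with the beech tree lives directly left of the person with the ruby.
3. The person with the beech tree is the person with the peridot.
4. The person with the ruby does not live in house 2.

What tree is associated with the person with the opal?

hickory

By clue 4, the person with the ruby is in house 3.
From clue 2, the person with the beech tree must be in house 2.
Clue 3: the person with the peridot is in house 2.
That leaves hickory as the tree for house 1.
The only tree still possible for house 3 is poplar.
The only gemstone still possible for house 1 is opal.
So: house 1 = hickory/opal, house 2 = beech/peridot, house 3 = poplar/ruby.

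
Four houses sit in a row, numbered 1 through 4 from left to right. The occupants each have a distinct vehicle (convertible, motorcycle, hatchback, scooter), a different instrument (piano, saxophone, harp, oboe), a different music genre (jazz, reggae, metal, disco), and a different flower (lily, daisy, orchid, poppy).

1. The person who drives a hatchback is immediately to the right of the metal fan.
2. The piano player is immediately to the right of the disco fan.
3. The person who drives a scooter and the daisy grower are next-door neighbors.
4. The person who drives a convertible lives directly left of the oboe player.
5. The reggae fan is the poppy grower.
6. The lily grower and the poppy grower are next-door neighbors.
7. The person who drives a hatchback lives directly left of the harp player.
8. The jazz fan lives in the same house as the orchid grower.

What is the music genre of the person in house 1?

metal

House 1 instrument: only saxophone fits.
The person who drives a hatchback is narrowed to house 2 or 3; consider each.
Placing it in house 3 leads to a contradiction, so it's in house 2.
By clue 1, the metal fan is in house 1.
Clue 7 places the harp player in house 3.
From clue 2, the piano player must be in house 4.
Clue 2 places the disco fan in house 3.
The only instrument still possible for house 2 is oboe.
The only flower still possible for house 1 is lily.
Clue 4 places the person who drives a convertible in house 1.
Clue 6 places the poppy grower in house 2.
House 3's flower must be daisy (nothing else left).
House 4 flower: only orchid fits.
From clue 3, the person who drives a scooter must be in house 4.
The reggae fan is in house 2 (clue 5).
Clue 8: the jazz fan is in house 4.
The only vehicle still possible for house 3 is motorcycle.
So: house 1 = convertible/saxophone/metal/lily, house 2 = hatchback/oboe/reggae/poppy, house 3 = motorcycle/harp/disco/daisy, house 4 = scooter/piano/jazz/orchid.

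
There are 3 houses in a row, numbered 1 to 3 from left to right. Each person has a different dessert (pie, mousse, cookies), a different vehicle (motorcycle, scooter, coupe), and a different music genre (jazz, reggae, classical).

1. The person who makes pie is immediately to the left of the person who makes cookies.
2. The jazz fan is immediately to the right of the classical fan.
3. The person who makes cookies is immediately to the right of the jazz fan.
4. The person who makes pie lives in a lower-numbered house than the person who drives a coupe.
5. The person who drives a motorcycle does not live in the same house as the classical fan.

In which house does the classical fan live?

1

Clue 3 places the person who makes cookies in house 3.
Clue 3 places the jazz fan in house 2.
The only music genre still possible for house 1 is classical.
That leaves reggae as the music genre for house 3.
From clue 1, the person who makes pie must be in house 2.
The person who drives a coupe is in house 3 (clue 4).
That leaves mousse as the dessert for house 1.
That leaves scooter as the vehicle for house 1.
House 2 vehicle: only motorcycle fits.
So: house 1 = mousse/scooter/classical, house 2 = pie/motorcycle/jazz, house 3 = cookies/coupe/reggae.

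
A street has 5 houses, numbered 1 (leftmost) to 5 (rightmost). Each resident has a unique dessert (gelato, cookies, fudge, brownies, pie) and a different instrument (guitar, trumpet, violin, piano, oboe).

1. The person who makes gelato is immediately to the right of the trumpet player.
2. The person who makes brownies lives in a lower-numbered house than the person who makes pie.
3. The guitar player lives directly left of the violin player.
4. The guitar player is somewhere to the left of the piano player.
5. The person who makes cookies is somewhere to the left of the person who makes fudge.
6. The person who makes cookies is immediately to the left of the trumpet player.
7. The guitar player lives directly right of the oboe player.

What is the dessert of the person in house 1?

brownies

That leaves oboe as the instrument for house 1.
From clue 7, the guitar player must be in house 2.
Clue 3 places the violin player in house 3.
House 1 dessert: only brownies fits.
House 5 instrument: only piano fits.
From clue 1, the person who makes gelato must be in house 5.
Clue 6 places the person who makes cookies in house 3.
House 2 dessert: only pie fits.
House 4's dessert must be fudge (nothing else left).
House 4 instrument: only trumpet fits.
So: house 1 = brownies/oboe, house 2 = pie/guitar, house 3 = cookies/violin, house 4 = fudge/trumpet, house 5 = gelato/piano.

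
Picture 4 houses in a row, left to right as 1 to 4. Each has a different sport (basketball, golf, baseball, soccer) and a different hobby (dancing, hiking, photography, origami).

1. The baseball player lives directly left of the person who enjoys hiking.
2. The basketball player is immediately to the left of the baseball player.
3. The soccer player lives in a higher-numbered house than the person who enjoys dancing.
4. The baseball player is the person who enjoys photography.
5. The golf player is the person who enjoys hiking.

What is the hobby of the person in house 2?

That leaves basketball as the sport for house 1.
Clue 2: the baseball player is in house 2.
From clue 4, the person who enjoys photography must be in house 2.
Clue 1: the person who enjoys hiking is in house 3.
From clue 5, the golf player must be in house 3.
So house 4 gets soccer for sport.
House 4 hobby: only origami fits.
That leaves dancing as the hobby for house 1.
So: house 1 = basketball/dancing, house 2 = baseball/photography, house 3 = golf/hiking, house 4 = soccer/origami.

photography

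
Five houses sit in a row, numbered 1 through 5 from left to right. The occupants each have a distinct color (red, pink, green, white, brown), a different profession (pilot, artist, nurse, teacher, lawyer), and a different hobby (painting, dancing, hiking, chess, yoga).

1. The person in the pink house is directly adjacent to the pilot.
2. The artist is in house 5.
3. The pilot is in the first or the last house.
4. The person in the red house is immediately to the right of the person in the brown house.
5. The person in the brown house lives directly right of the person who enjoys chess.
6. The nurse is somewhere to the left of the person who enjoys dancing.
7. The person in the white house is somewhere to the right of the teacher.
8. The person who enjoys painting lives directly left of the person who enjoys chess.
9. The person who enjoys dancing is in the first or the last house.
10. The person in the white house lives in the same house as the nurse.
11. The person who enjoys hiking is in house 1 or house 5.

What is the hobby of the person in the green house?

hiking

Clue 2 places the artist in house 5.
Clue 9 places the person who enjoys dancing in house 5.
House 1 hobby: only hiking fits.
The only hobby still possible for house 4 is yoga.
By clue 1, the person in the pink house is in house 2.
The person who enjoys chess is in house 3 (clue 8).
House 1 color: only green fits.
House 5 color: only red fits.
House 1's profession must be pilot (nothing else left).
House 2 hobby: only painting fits.
Clue 4: the person in the brown house is in house 4.
So house 3 gets white for color.
Clue 7: the teacher is in house 2.
From clue 10, the nurse must be in house 3.
The only profession still possible for house 4 is lawyer.
So: house 1 = green/pilot/hiking, house 2 = pink/teacher/painting, house 3 = white/nurse/chess, house 4 = brown/lawyer/yoga, house 5 = red/artist/dancing.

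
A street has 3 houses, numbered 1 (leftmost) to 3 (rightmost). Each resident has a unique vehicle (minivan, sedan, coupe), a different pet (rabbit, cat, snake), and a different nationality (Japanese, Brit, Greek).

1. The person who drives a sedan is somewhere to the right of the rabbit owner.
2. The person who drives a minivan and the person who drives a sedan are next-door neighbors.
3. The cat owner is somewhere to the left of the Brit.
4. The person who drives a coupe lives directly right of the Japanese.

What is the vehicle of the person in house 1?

minivan

The only vehicle still possible for house 1 is minivan.
House 3 pet: only snake fits.
Clue 2: the person who drives a sedan is in house 2.
House 3's vehicle must be coupe (nothing else left).
The rabbit owner is in house 1 (clue 1).
By clue 4, the Japanese is in house 2.
That leaves cat as the pet for house 2.
House 1's nationality must be Greek (nothing else left).
House 3 nationality: only Brit fits.
So: house 1 = minivan/rabbit/Greek, house 2 = sedan/cat/Japanese, house 3 = coupe/snake/Brit.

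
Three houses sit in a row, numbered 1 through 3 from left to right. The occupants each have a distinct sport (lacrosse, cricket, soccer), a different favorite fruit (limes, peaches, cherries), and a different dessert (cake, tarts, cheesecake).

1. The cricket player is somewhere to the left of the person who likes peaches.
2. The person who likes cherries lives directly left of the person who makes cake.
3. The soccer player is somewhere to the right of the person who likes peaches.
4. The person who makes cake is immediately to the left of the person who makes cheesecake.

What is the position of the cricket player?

By clue 3, the soccer player is in house 3.
Clue 3 places the person who likes peaches in house 2.
Clue 4: the person who makes cake is in house 2.
From clue 4, the person who makes cheesecake must be in house 3.
The only favorite fruit still possible for house 1 is cherries.
So house 3 gets limes for favorite fruit.
House 1 dessert: only tarts fits.
From clue 1, the cricket player must be in house 1.
So house 2 gets lacrosse for sport.
So: house 1 = cricket/cherries/tarts, house 2 = lacrosse/peaches/cake, house 3 = soccer/limes/cheesecake.

1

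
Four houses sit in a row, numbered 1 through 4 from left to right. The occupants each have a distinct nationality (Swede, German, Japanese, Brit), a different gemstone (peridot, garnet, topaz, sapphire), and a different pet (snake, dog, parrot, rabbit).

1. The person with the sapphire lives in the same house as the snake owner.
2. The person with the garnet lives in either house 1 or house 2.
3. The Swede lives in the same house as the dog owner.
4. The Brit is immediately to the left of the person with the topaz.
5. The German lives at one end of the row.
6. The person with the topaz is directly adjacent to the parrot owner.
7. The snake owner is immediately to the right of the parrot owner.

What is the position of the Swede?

The German is narrowed to house 1 or 4; consider each.
Placing it in house 1 leads to a contradiction, so it's in house 4.
The person with the garnet is narrowed to house 1 or 2; consider each.
Placing it in house 2 leads to a contradiction, so it's in house 1.
The Brit is narrowed to house 1 or 2 or 3; consider each.
Placing it in house 2 and house 3 leads to a contradiction, so it's in house 1.
Clue 4: the person with the topaz is in house 2.
From clue 1, the person with the sapphire must be in house 4.
Clue 1 places the snake owner in house 4.
By clue 7, the parrot owner is in house 3.
House 3's gemstone must be peridot (nothing else left).
House 1's pet must be rabbit (nothing else left).
House 2 pet: only dog fits.
Clue 3 places the Swede in house 2.
That leaves Japanese as the nationality for house 3.
So: house 1 = Brit/garnet/rabbit, house 2 = Swede/topaz/dog, house 3 = Japanese/peridot/parrot, house 4 = German/sapphire/snake.

2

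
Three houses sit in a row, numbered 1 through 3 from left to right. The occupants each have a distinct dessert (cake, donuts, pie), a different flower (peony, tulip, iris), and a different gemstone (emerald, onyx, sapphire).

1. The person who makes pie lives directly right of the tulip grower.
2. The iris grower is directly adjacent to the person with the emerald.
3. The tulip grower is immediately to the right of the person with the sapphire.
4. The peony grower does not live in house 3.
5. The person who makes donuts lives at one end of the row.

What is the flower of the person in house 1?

By clue 3, the tulip grower is in house 2.
The person with the sapphire is in house 1 (clue 3).
The only flower still possible for house 3 is iris.
By clue 1, the person who makes pie is in house 3.
From clue 2, the person with the emerald must be in house 2.
So house 2 gets cake for dessert.
So house 1 gets peony for flower.
So house 3 gets onyx for gemstone.
The only dessert still possible for house 1 is donuts.
So: house 1 = donuts/peony/sapphire, house 2 = cake/tulip/emerald, house 3 = pie/iris/onyx.

peony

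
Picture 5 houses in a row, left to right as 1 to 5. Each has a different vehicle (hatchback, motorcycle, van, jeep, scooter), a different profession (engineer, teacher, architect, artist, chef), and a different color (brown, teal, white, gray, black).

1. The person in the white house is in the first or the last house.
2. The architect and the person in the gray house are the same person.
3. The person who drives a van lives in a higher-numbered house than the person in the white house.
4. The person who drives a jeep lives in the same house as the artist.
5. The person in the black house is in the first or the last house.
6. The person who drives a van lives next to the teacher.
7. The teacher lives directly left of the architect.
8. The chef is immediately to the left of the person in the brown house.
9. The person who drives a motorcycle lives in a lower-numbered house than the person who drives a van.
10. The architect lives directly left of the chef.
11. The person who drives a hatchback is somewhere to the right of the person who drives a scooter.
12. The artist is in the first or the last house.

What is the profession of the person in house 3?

chef

From clue 3, the person in the white house must be in house 1.
The only color still possible for house 5 is black.
Clue 8: the chef is in house 3.
From clue 8, the person in the brown house must be in house 4.
Clue 10 places the architect in house 2.
House 4's profession must be engineer (nothing else left).
So house 5 gets artist for profession.
From clue 2, the person in the gray house must be in house 2.
By clue 4, the person who drives a jeep is in house 5.
The person who drives a van is in house 2 (clue 6).
By clue 9, the person who drives a motorcycle is in house 1.
House 1's profession must be teacher (nothing else left).
House 3's color must be teal (nothing else left).
Clue 11: the person who drives a hatchback is in house 4.
Clue 11: the person who drives a scooter is in house 3.
So: house 1 = motorcycle/teacher/white, house 2 = van/architect/gray, house 3 = scooter/chef/teal, house 4 = hatchback/engineer/brown, house 5 = jeep/artist/black.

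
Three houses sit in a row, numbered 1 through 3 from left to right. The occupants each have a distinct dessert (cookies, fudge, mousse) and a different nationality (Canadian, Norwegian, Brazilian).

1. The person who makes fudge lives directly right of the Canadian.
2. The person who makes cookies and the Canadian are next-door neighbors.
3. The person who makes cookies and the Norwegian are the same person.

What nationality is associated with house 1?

Norwegian

The person who makes fudge is narrowed to house 2 or 3; consider each.
Placing it in house 2 leads to a contradiction, so it's in house 3.
Clue 1: the Canadian is in house 2.
House 2 dessert: only mousse fits.
Clue 3 places the Norwegian in house 1.
That leaves cookies as the dessert for house 1.
So house 3 gets Brazilian for nationality.
So: house 1 = cookies/Norwegian, house 2 = mousse/Canadian, house 3 = fudge/Brazilian.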